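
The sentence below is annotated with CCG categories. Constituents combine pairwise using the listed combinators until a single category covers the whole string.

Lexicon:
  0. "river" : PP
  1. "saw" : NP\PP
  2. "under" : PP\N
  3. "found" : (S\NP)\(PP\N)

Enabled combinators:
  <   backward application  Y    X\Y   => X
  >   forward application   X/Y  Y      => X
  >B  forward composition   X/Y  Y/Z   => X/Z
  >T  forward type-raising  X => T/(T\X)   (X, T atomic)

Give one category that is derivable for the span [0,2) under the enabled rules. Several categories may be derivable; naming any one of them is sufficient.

[0,4] S   <
  [0,2] NP   >
    [0,1] NP/(NP\PP)   >T
      [0,1] "river" : PP
    [1,2] "saw" : NP\PP
  [2,4] S\NP   <
    [2,3] "under" : PP\N
    [3,4] "found" : (S\NP)\(PP\N)

NP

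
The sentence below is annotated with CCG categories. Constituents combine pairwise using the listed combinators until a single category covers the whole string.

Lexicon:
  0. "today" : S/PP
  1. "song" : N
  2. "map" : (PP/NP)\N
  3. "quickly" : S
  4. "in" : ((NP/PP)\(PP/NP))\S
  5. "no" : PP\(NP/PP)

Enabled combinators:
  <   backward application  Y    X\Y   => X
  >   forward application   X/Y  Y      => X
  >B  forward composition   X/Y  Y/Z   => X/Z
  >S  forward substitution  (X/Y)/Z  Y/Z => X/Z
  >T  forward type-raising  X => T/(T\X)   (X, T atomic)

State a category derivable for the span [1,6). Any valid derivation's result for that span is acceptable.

[0,6] S   >
  [0,1] "today" : S/PP
  [1,6] PP   <
    [1,5] NP/PP   <
      [1,3] PP/NP   <
        [1,2] "song" : N
        [2,3] "map" : (PP/NP)\N
      [3,5] (NP/PP)\(PP/NP)   <
        [3,4] "quickly" : S
        [4,5] "in" : ((NP/PP)\(PP/NP))\S
    [5,6] "no" : PP\(NP/PP)

PP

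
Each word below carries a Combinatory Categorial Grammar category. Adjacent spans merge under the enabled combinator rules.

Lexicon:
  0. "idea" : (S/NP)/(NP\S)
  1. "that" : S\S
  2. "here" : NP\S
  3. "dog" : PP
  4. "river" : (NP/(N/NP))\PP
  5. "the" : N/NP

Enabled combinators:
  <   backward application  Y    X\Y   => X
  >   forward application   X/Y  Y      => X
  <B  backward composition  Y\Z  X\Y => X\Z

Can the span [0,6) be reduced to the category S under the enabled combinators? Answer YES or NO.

YES

[0,6] S   >
  [0,3] S/NP   >
    [0,1] "idea" : (S/NP)/(NP\S)
    [1,3] NP\S   <B
      [1,2] "that" : S\S
      [2,3] "here" : NP\S
  [3,6] NP   >
    [3,5] NP/(N/NP)   <
      [3,4] "dog" : PP
      [4,5] "river" : (NP/(N/NP))\PP
    [5,6] "the" : N/NP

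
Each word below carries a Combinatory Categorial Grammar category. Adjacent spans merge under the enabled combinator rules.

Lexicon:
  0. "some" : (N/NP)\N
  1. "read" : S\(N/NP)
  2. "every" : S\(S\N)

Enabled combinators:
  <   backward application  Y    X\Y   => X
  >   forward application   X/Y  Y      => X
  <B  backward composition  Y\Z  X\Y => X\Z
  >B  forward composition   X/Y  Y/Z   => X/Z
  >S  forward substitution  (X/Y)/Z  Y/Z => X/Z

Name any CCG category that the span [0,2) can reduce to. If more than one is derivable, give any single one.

S\N

[0,3] S   <
  [0,2] S\N   <B
    [0,1] "some" : (N/NP)\N
    [1,2] "read" : S\(N/NP)
  [2,3] "every" : S\(S\N)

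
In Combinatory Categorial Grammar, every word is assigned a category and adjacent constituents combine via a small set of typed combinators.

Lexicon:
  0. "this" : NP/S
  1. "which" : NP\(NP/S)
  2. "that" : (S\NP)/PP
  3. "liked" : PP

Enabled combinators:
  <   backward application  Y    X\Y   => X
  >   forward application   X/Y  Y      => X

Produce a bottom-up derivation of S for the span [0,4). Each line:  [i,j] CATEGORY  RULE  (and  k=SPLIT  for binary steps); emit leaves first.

[0,4] S   <
  [0,2] NP   <
    [0,1] "this" : NP/S
    [1,2] "which" : NP\(NP/S)
  [2,4] S\NP   >
    [2,3] "that" : (S\NP)/PP
    [3,4] "liked" : PP

[0,1] NP/S  lex  "this"
[1,2] NP\(NP/S)  lex  "which"
[0,2] NP  <  k=1
[2,3] (S\NP)/PP  lex  "that"
[3,4] PP  lex  "liked"
[2,4] S\NP  >  k=3
[0,4] S  <  k=2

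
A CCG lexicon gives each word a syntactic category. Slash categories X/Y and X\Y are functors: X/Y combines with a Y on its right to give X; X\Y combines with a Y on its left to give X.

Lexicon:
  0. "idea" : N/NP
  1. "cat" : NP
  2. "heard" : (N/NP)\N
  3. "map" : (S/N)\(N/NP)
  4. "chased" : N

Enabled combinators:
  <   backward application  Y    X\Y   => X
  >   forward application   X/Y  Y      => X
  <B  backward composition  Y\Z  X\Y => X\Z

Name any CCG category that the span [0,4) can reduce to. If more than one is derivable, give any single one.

S/N

[0,5] S   >
  [0,4] S/N   <
    [0,3] N/NP   <
      [0,2] N   >
        [0,1] "idea" : N/NP
        [1,2] "cat" : NP
      [2,3] "heard" : (N/NP)\N
    [3,4] "map" : (S/N)\(N/NP)
  [4,5] "chased" : N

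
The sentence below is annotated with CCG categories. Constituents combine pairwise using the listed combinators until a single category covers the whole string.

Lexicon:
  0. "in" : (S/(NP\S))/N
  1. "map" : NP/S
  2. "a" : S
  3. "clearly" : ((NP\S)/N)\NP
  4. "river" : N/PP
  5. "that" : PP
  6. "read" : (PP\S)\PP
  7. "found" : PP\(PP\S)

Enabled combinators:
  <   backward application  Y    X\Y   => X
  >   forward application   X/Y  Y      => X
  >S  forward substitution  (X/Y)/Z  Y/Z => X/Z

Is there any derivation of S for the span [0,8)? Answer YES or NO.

[0,8] S   >
  [0,4] S/N   >S
    [0,1] "in" : (S/(NP\S))/N
    [1,4] (NP\S)/N   <
      [1,3] NP   >
        [1,2] "map" : NP/S
        [2,3] "a" : S
      [3,4] "clearly" : ((NP\S)/N)\NP
  [4,8] N   >
    [4,5] "river" : N/PP
    [5,8] PP   <
      [5,7] PP\S   <
        [5,6] "that" : PP
        [6,7] "read" : (PP\S)\PP
      [7,8] "found" : PP\(PP\S)

YES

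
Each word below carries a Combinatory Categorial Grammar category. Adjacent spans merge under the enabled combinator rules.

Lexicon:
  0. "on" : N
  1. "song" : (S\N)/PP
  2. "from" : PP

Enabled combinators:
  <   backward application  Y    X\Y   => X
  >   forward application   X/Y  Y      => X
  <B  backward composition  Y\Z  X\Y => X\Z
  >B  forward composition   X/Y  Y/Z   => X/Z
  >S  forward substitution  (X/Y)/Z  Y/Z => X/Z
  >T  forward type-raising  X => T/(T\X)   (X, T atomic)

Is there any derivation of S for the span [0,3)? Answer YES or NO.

[0,3] S   >
  [0,1] S/(S\N)   >T
    [0,1] "on" : N
  [1,3] S\N   >
    [1,2] "song" : (S\N)/PP
    [2,3] "from" : PP

YES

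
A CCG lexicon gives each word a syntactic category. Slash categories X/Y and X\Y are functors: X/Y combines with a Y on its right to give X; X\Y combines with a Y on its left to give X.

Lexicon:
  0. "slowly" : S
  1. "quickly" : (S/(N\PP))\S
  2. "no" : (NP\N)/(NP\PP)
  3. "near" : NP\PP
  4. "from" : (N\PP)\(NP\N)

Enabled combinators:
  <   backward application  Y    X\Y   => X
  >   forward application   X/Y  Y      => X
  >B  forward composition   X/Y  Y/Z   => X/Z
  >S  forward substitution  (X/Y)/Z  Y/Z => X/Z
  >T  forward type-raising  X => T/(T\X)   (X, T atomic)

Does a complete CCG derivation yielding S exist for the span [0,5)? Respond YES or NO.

[0,5] S   >
  [0,2] S/(N\PP)   <
    [0,1] "slowly" : S
    [1,2] "quickly" : (S/(N\PP))\S
  [2,5] N\PP   <
    [2,4] NP\N   >
      [2,3] "no" : (NP\N)/(NP\PP)
      [3,4] "near" : NP\PP
    [4,5] "from" : (N\PP)\(NP\N)

YES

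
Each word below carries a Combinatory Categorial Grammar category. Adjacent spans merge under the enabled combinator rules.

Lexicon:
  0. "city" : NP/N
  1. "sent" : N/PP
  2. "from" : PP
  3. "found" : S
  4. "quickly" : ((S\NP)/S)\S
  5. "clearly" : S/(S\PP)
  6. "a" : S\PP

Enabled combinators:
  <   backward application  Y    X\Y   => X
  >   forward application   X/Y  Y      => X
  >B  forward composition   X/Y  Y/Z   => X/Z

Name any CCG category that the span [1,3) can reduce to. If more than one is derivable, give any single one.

N

[0,7] S   <
  [0,3] NP   >
    [0,1] "city" : NP/N
    [1,3] N   >
      [1,2] "sent" : N/PP
      [2,3] "from" : PP
  [3,7] S\NP   >
    [3,5] (S\NP)/S   <
      [3,4] "found" : S
      [4,5] "quickly" : ((S\NP)/S)\S
    [5,7] S   >
      [5,6] "clearly" : S/(S\PP)
      [6,7] "a" : S\PP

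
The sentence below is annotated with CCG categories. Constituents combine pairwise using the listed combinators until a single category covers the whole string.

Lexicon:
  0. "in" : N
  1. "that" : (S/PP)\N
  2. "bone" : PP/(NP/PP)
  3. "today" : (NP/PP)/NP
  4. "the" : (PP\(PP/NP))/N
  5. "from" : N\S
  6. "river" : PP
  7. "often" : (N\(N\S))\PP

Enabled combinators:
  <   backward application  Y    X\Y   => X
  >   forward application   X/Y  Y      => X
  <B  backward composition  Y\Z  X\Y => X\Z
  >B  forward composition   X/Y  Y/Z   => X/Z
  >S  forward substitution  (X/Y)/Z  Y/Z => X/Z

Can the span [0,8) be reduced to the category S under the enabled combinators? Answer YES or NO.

[0,8] S   >
  [0,2] S/PP   <
    [0,1] "in" : N
    [1,2] "that" : (S/PP)\N
  [2,8] PP   <
    [2,4] PP/NP   >B
      [2,3] "bone" : PP/(NP/PP)
      [3,4] "today" : (NP/PP)/NP
    [4,8] PP\(PP/NP)   >
      [4,5] "the" : (PP\(PP/NP))/N
      [5,8] N   <
        [5,6] "from" : N\S
        [6,8] N\(N\S)   <
          [6,7] "river" : PP
          [7,8] "often" : (N\(N\S))\PP

YES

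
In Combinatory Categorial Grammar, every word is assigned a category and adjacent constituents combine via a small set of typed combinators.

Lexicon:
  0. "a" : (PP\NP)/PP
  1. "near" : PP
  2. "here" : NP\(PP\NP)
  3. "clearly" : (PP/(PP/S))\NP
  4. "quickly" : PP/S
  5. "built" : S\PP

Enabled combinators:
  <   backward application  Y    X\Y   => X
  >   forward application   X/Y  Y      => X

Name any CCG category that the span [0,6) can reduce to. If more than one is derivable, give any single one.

S

[0,6] S   <
  [0,5] PP   >
    [0,4] PP/(PP/S)   <
      [0,3] NP   <
        [0,2] PP\NP   >
          [0,1] "a" : (PP\NP)/PP
          [1,2] "near" : PP
        [2,3] "here" : NP\(PP\NP)
      [3,4] "clearly" : (PP/(PP/S))\NP
    [4,5] "quickly" : PP/S
  [5,6] "built" : S\PP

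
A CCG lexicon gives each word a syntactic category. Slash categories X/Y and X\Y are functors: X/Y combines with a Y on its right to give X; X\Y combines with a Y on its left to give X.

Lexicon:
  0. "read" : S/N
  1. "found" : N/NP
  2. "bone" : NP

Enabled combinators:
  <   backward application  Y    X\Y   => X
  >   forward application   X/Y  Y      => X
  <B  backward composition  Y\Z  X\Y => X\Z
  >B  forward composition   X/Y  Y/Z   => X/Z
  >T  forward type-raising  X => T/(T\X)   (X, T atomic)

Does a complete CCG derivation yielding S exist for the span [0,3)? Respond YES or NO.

[0,3] S   >
  [0,1] "read" : S/N
  [1,3] N   >
    [1,2] "found" : N/NP
    [2,3] "bone" : NP

YES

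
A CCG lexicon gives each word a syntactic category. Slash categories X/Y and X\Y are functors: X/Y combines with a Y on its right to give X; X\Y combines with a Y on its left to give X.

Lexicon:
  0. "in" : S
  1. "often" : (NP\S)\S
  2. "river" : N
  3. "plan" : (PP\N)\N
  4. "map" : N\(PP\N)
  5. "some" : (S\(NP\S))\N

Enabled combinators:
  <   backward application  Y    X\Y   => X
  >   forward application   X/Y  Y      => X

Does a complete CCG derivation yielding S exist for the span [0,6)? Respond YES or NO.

YES

[0,6] S   <
  [0,2] NP\S   <
    [0,1] "in" : S
    [1,2] "often" : (NP\S)\S
  [2,6] S\(NP\S)   <
    [2,5] N   <
      [2,4] PP\N   <
        [2,3] "river" : N
        [3,4] "plan" : (PP\N)\N
      [4,5] "map" : N\(PP\N)
    [5,6] "some" : (S\(NP\S))\N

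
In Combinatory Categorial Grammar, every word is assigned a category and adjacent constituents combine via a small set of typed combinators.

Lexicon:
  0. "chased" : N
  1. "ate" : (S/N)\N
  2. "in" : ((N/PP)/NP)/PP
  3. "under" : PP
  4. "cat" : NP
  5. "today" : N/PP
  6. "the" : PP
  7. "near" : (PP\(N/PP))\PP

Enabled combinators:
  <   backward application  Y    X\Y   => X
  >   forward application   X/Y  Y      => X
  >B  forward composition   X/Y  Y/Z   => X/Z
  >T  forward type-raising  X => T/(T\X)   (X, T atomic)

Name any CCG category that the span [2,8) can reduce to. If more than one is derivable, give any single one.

[0,8] S   >
  [0,2] S/N   <
    [0,1] "chased" : N
    [1,2] "ate" : (S/N)\N
  [2,8] N   >
    [2,5] N/PP   >
      [2,4] (N/PP)/NP   >
        [2,3] "in" : ((N/PP)/NP)/PP
        [3,4] "under" : PP
      [4,5] "cat" : NP
    [5,8] PP   <
      [5,6] "today" : N/PP
      [6,8] PP\(N/PP)   <
        [6,7] "the" : PP
        [7,8] "near" : (PP\(N/PP))\PP

N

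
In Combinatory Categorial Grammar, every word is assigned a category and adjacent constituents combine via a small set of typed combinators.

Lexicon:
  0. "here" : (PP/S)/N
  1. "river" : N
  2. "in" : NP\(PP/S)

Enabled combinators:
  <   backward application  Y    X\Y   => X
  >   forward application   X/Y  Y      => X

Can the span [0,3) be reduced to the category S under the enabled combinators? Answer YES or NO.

NO

(PP/S)/N N NP\(PP/S)
CKY chart[0,3] = {NP}; S ∉ chart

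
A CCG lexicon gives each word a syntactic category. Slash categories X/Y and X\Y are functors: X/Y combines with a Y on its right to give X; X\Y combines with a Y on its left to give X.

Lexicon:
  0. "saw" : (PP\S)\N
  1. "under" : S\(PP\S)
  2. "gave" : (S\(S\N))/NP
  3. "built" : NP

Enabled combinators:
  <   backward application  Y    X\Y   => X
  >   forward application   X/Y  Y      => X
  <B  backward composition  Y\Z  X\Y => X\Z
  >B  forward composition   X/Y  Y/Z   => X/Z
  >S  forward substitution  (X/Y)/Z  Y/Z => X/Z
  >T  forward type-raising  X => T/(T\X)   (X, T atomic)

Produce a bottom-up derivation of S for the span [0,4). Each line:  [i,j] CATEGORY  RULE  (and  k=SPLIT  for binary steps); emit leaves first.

[0,1] (PP\S)\N  lex  "saw"
[1,2] S\(PP\S)  lex  "under"
[0,2] S\N  <B  k=1
[2,3] (S\(S\N))/NP  lex  "gave"
[3,4] NP  lex  "built"
[2,4] S\(S\N)  >  k=3
[0,4] S  <  k=2

[0,4] S   <
  [0,2] S\N   <B
    [0,1] "saw" : (PP\S)\N
    [1,2] "under" : S\(PP\S)
  [2,4] S\(S\N)   >
    [2,3] "gave" : (S\(S\N))/NP
    [3,4] "built" : NP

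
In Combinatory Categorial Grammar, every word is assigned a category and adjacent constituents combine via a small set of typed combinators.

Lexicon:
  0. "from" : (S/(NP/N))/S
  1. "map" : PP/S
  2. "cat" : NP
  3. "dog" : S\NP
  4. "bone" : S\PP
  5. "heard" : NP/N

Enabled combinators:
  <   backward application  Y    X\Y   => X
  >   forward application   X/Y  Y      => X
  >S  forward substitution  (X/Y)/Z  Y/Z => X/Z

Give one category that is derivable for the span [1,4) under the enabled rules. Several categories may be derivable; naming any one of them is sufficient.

[0,6] S   >
  [0,5] S/(NP/N)   >
    [0,1] "from" : (S/(NP/N))/S
    [1,5] S   <
      [1,4] PP   >
        [1,2] "map" : PP/S
        [2,4] S   <
          [2,3] "cat" : NP
          [3,4] "dog" : S\NP
      [4,5] "bone" : S\PP
  [5,6] "heard" : NP/N

PP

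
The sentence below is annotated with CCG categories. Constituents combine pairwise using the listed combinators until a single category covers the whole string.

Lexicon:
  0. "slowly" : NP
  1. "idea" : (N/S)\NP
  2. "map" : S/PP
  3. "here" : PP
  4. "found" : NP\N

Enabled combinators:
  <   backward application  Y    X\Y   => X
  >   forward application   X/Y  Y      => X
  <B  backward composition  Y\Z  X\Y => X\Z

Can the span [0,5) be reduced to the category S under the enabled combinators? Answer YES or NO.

NO

NP (N/S)\NP S/PP PP NP\N
CKY chart[0,5] = {NP}; S ∉ chart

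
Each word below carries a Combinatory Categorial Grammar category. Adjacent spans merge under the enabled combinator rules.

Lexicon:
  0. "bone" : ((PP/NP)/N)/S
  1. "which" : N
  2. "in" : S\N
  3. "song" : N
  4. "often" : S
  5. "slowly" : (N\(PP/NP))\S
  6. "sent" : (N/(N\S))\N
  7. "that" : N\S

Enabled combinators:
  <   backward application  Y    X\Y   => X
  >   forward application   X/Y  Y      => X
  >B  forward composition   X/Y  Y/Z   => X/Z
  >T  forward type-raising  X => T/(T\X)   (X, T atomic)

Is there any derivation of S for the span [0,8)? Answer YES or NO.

NO

((PP/NP)/N)/S N S\N N S (N\(PP/NP))\S (N/(N\S))\N N\S
CKY chart[0,8] = {N, N/(N\N), NP/(NP\N), PP/(PP\N), S/(S\N)}; S ∉ chart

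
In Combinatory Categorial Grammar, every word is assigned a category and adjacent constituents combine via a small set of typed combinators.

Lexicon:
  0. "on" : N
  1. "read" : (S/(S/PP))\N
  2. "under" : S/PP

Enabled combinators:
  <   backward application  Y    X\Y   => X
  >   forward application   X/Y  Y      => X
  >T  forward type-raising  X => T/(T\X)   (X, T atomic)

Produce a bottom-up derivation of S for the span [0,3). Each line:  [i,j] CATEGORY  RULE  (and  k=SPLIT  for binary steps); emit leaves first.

[0,1] N  lex  "on"
[1,2] (S/(S/PP))\N  lex  "read"
[0,2] S/(S/PP)  <  k=1
[2,3] S/PP  lex  "under"
[0,3] S  >  k=2

[0,3] S   >
  [0,2] S/(S/PP)   <
    [0,1] "on" : N
    [1,2] "read" : (S/(S/PP))\N
  [2,3] "under" : S/PP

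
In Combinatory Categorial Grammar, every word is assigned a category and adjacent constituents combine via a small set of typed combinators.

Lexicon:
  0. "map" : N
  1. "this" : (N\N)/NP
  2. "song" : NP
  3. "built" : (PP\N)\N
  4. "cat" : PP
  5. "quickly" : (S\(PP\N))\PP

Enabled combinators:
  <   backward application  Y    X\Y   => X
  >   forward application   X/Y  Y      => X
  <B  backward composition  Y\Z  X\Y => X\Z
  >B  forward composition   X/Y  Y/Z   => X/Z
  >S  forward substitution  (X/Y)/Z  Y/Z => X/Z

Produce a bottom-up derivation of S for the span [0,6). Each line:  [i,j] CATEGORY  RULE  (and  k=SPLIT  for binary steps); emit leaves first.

[0,6] S   <
  [0,1] "map" : N
  [1,6] S\N   <B
    [1,3] N\N   >
      [1,2] "this" : (N\N)/NP
      [2,3] "song" : NP
    [3,6] S\N   <B
      [3,4] "built" : (PP\N)\N
      [4,6] S\(PP\N)   <
        [4,5] "cat" : PP
        [5,6] "quickly" : (S\(PP\N))\PP

[0,1] N  lex  "map"
[1,2] (N\N)/NP  lex  "this"
[2,3] NP  lex  "song"
[1,3] N\N  >  k=2
[3,4] (PP\N)\N  lex  "built"
[4,5] PP  lex  "cat"
[5,6] (S\(PP\N))\PP  lex  "quickly"
[4,6] S\(PP\N)  <  k=5
[3,6] S\N  <B  k=4
[1,6] S\N  <B  k=3
[0,6] S  <  k=1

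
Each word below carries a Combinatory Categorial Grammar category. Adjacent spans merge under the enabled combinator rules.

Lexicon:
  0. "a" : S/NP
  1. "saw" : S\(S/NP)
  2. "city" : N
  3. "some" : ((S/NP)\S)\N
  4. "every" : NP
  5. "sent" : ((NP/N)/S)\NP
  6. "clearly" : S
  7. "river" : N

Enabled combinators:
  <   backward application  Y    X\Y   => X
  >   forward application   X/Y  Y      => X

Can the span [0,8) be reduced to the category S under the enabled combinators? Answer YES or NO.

[0,8] S   >
  [0,4] S/NP   <
    [0,2] S   <
      [0,1] "a" : S/NP
      [1,2] "saw" : S\(S/NP)
    [2,4] (S/NP)\S   <
      [2,3] "city" : N
      [3,4] "some" : ((S/NP)\S)\N
  [4,8] NP   >
    [4,7] NP/N   >
      [4,6] (NP/N)/S   <
        [4,5] "every" : NP
        [5,6] "sent" : ((NP/N)/S)\NP
      [6,7] "clearly" : S
    [7,8] "river" : N

YES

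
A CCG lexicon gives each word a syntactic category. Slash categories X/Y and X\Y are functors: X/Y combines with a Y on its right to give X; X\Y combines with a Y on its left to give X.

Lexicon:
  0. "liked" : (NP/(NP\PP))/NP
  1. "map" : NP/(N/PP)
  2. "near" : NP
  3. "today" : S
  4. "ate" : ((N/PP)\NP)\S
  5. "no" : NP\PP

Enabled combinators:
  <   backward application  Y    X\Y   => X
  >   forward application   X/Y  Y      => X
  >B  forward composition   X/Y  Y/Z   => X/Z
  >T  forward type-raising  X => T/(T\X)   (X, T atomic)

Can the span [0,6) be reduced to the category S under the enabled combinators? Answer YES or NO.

NO

(NP/(NP\PP))/NP NP/(N/PP) NP S ((N/PP)\NP)\S NP\PP
CKY chart[0,6] = {N/(N\NP), NP, NP/(NP\NP), PP/(PP\NP), S/(S\NP)}; S ∉ chart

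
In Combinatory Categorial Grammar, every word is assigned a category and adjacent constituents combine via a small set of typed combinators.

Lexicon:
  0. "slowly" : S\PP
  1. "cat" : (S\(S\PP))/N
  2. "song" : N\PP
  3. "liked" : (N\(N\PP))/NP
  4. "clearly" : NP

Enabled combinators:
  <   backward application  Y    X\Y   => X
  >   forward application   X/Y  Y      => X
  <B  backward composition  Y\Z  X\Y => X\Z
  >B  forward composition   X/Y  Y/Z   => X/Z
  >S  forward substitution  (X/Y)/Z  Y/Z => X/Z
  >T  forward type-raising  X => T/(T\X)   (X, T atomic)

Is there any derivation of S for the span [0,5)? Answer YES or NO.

[0,5] S   <
  [0,1] "slowly" : S\PP
  [1,5] S\(S\PP)   >
    [1,2] "cat" : (S\(S\PP))/N
    [2,5] N   <
      [2,3] "song" : N\PP
      [3,5] N\(N\PP)   >
        [3,4] "liked" : (N\(N\PP))/NP
        [4,5] "clearly" : NP

YES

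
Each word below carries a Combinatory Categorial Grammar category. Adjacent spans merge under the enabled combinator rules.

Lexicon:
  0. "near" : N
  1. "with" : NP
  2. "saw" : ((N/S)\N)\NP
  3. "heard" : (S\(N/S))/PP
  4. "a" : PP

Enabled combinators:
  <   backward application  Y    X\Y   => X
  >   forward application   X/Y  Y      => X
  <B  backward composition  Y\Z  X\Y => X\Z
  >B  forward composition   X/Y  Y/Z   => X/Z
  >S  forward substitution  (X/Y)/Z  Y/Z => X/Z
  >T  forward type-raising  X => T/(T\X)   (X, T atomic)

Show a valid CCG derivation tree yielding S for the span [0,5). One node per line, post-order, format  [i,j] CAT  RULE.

[0,1] N  lex  "near"
[1,2] NP  lex  "with"
[2,3] ((N/S)\N)\NP  lex  "saw"
[1,3] (N/S)\N  <  k=2
[3,4] (S\(N/S))/PP  lex  "heard"
[4,5] PP  lex  "a"
[3,5] S\(N/S)  >  k=4
[1,5] S\N  <B  k=3
[0,5] S  <  k=1

[0,5] S   <
  [0,1] "near" : N
  [1,5] S\N   <B
    [1,3] (N/S)\N   <
      [1,2] "with" : NP
      [2,3] "saw" : ((N/S)\N)\NP
    [3,5] S\(N/S)   >
      [3,4] "heard" : (S\(N/S))/PP
      [4,5] "a" : PP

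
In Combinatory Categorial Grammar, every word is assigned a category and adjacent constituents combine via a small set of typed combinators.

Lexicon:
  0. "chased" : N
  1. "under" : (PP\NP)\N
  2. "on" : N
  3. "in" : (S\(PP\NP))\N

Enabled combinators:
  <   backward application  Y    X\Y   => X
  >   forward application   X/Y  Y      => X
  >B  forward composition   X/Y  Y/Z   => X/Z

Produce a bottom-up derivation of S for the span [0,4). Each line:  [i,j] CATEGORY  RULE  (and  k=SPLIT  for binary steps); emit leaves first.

[0,1] N  lex  "chased"
[1,2] (PP\NP)\N  lex  "under"
[0,2] PP\NP  <  k=1
[2,3] N  lex  "on"
[3,4] (S\(PP\NP))\N  lex  "in"
[2,4] S\(PP\NP)  <  k=3
[0,4] S  <  k=2

[0,4] S   <
  [0,2] PP\NP   <
    [0,1] "chased" : N
    [1,2] "under" : (PP\NP)\N
  [2,4] S\(PP\NP)   <
    [2,3] "on" : N
    [3,4] "in" : (S\(PP\NP))\N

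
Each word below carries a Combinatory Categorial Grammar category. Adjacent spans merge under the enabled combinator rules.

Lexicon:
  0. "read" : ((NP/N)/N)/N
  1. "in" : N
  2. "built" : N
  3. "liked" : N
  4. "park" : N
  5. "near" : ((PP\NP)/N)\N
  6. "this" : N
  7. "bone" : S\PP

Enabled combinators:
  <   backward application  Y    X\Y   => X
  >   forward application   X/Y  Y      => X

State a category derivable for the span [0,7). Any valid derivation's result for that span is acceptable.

[0,8] S   <
  [0,7] PP   <
    [0,4] NP   >
      [0,3] NP/N   >
        [0,2] (NP/N)/N   >
          [0,1] "read" : ((NP/N)/N)/N
          [1,2] "in" : N
        [2,3] "built" : N
      [3,4] "liked" : N
    [4,7] PP\NP   >
      [4,6] (PP\NP)/N   <
        [4,5] "park" : N
        [5,6] "near" : ((PP\NP)/N)\N
      [6,7] "this" : N
  [7,8] "bone" : S\PP

PP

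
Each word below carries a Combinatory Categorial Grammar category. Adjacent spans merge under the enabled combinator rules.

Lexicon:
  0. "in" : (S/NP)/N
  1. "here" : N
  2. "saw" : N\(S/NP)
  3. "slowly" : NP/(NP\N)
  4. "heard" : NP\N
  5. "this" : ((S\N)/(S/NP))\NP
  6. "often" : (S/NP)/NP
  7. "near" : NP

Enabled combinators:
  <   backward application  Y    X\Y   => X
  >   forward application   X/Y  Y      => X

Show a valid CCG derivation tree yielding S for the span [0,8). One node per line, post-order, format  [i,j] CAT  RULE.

[0,8] S   <
  [0,3] N   <
    [0,2] S/NP   >
      [0,1] "in" : (S/NP)/N
      [1,2] "here" : N
    [2,3] "saw" : N\(S/NP)
  [3,8] S\N   >
    [3,6] (S\N)/(S/NP)   <
      [3,5] NP   >
        [3,4] "slowly" : NP/(NP\N)
        [4,5] "heard" : NP\N
      [5,6] "this" : ((S\N)/(S/NP))\NP
    [6,8] S/NP   >
      [6,7] "often" : (S/NP)/NP
      [7,8] "near" : NP

[0,1] (S/NP)/N  lex  "in"
[1,2] N  lex  "here"
[0,2] S/NP  >  k=1
[2,3] N\(S/NP)  lex  "saw"
[0,3] N  <  k=2
[3,4] NP/(NP\N)  lex  "slowly"
[4,5] NP\N  lex  "heard"
[3,5] NP  >  k=4
[5,6] ((S\N)/(S/NP))\NP  lex  "this"
[3,6] (S\N)/(S/NP)  <  k=5
[6,7] (S/NP)/NP  lex  "often"
[7,8] NP  lex  "near"
[6,8] S/NP  >  k=7
[3,8] S\N  >  k=6
[0,8] S  <  k=3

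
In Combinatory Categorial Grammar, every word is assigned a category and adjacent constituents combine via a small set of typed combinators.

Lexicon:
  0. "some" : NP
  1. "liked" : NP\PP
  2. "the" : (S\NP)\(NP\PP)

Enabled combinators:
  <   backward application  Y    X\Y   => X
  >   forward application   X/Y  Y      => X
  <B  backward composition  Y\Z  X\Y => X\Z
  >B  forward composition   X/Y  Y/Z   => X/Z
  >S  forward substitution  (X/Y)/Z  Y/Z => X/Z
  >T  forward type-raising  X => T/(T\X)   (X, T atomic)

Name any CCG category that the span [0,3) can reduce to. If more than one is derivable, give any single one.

[0,3] S   <
  [0,1] "some" : NP
  [1,3] S\NP   <
    [1,2] "liked" : NP\PP
    [2,3] "the" : (S\NP)\(NP\PP)

S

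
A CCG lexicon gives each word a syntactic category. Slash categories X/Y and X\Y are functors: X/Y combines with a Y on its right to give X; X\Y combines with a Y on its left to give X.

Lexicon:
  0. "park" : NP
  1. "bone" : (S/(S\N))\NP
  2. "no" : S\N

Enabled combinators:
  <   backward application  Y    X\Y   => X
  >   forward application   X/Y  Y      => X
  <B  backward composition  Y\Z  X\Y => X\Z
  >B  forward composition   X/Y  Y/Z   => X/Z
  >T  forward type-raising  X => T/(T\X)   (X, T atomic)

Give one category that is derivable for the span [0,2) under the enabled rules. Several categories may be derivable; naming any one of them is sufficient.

[0,3] S   >
  [0,2] S/(S\N)   <
    [0,1] "park" : NP
    [1,2] "bone" : (S/(S\N))\NP
  [2,3] "no" : S\N

S/(S\N)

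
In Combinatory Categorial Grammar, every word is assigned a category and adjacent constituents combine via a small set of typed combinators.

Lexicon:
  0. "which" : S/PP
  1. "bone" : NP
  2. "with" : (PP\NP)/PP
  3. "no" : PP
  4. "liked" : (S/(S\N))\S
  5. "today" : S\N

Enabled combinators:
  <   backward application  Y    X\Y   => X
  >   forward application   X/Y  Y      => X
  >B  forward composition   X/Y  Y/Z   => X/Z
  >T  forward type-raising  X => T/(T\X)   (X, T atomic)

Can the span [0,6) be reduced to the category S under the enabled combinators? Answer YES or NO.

[0,6] S   >
  [0,5] S/(S\N)   <
    [0,4] S   >
      [0,1] "which" : S/PP
      [1,4] PP   >
        [1,2] PP/(PP\NP)   >T
          [1,2] "bone" : NP
        [2,4] PP\NP   >
          [2,3] "with" : (PP\NP)/PP
          [3,4] "no" : PP
    [4,5] "liked" : (S/(S\N))\S
  [5,6] "today" : S\N

YES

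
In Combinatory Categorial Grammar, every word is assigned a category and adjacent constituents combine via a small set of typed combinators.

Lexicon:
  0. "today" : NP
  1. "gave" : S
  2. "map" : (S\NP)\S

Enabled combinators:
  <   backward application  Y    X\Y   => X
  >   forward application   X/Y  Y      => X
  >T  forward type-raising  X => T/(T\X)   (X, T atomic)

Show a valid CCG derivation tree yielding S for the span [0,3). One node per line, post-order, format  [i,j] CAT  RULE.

[0,3] S   >
  [0,1] S/(S\NP)   >T
    [0,1] "today" : NP
  [1,3] S\NP   <
    [1,2] "gave" : S
    [2,3] "map" : (S\NP)\S

[0,1] NP  lex  "today"
[0,1] S/(S\NP)  >T
[1,2] S  lex  "gave"
[2,3] (S\NP)\S  lex  "map"
[1,3] S\NP  <  k=2
[0,3] S  >  k=1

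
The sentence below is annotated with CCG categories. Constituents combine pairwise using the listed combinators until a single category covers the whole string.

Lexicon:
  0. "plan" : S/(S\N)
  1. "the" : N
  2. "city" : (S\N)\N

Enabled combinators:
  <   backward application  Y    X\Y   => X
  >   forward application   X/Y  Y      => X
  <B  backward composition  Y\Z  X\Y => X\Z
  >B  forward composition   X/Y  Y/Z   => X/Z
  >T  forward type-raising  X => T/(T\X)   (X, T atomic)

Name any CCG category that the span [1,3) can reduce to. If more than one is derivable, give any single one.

S\N

[0,3] S   >
  [0,1] "plan" : S/(S\N)
  [1,3] S\N   <
    [1,2] "the" : N
    [2,3] "city" : (S\N)\N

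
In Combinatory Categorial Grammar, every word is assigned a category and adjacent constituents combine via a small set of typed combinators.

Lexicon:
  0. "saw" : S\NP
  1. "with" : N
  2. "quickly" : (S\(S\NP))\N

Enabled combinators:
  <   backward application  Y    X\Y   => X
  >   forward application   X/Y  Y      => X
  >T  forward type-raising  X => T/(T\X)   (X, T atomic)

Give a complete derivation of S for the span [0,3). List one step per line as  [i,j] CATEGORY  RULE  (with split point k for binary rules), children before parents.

[0,3] S   <
  [0,1] "saw" : S\NP
  [1,3] S\(S\NP)   <
    [1,2] "with" : N
    [2,3] "quickly" : (S\(S\NP))\N

[0,1] S\NP  lex  "saw"
[1,2] N  lex  "with"
[2,3] (S\(S\NP))\N  lex  "quickly"
[1,3] S\(S\NP)  <  k=2
[0,3] S  <  k=1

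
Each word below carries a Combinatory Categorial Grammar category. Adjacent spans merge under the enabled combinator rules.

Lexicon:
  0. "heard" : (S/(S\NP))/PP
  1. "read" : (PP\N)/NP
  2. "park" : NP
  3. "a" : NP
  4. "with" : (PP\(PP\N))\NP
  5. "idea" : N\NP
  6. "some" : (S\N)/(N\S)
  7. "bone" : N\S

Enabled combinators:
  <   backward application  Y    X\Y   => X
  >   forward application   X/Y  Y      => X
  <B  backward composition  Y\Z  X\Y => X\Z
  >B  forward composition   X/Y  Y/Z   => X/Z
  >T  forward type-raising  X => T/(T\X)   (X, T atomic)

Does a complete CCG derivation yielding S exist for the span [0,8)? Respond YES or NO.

YES

[0,8] S   >
  [0,5] S/(S\NP)   >
    [0,1] "heard" : (S/(S\NP))/PP
    [1,5] PP   <
      [1,3] PP\N   >
        [1,2] "read" : (PP\N)/NP
        [2,3] "park" : NP
      [3,5] PP\(PP\N)   <
        [3,4] "a" : NP
        [4,5] "with" : (PP\(PP\N))\NP
  [5,8] S\NP   <B
    [5,6] "idea" : N\NP
    [6,8] S\N   >
      [6,7] "some" : (S\N)/(N\S)
      [7,8] "bone" : N\S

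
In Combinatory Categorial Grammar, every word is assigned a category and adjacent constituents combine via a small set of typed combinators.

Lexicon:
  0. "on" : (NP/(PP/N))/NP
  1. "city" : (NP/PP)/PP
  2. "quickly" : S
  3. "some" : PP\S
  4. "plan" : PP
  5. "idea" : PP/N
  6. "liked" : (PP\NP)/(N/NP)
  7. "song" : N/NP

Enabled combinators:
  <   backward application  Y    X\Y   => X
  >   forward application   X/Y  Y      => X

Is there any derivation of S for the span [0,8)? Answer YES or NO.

(NP/(PP/N))/NP (NP/PP)/PP S PP\S PP PP/N (PP\NP)/(N/NP) N/NP
CKY chart[0,8] = {PP}; S ∉ chart

NO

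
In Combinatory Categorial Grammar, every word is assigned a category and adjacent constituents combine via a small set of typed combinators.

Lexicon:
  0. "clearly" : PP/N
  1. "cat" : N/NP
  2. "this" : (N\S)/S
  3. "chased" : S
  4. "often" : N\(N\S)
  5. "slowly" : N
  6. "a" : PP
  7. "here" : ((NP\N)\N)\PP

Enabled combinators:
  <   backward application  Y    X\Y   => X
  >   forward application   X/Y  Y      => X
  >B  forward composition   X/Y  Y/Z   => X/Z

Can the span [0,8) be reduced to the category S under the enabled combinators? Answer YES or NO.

NO

PP/N N/NP (N\S)/S S N\(N\S) N PP ((NP\N)\N)\PP
CKY chart[0,8] = {PP}; S ∉ chart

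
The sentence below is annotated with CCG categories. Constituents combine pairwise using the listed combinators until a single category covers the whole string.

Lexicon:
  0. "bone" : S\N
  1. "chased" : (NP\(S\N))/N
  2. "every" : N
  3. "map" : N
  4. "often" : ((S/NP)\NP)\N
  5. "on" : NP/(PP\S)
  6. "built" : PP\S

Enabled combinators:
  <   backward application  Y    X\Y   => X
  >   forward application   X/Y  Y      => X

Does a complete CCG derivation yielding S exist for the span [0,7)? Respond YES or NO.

YES

[0,7] S   >
  [0,5] S/NP   <
    [0,3] NP   <
      [0,1] "bone" : S\N
      [1,3] NP\(S\N)   >
        [1,2] "chased" : (NP\(S\N))/N
        [2,3] "every" : N
    [3,5] (S/NP)\NP   <
      [3,4] "map" : N
      [4,5] "often" : ((S/NP)\NP)\N
  [5,7] NP   >
    [5,6] "on" : NP/(PP\S)
    [6,7] "built" : PP\S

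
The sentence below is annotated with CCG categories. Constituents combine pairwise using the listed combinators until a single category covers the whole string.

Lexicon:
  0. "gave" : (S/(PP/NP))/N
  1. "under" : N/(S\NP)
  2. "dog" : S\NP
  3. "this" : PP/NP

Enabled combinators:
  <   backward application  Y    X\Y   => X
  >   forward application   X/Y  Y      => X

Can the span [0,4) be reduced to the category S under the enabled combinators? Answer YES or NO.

[0,4] S   >
  [0,3] S/(PP/NP)   >
    [0,1] "gave" : (S/(PP/NP))/N
    [1,3] N   >
      [1,2] "under" : N/(S\NP)
      [2,3] "dog" : S\NP
  [3,4] "this" : PP/NP

YES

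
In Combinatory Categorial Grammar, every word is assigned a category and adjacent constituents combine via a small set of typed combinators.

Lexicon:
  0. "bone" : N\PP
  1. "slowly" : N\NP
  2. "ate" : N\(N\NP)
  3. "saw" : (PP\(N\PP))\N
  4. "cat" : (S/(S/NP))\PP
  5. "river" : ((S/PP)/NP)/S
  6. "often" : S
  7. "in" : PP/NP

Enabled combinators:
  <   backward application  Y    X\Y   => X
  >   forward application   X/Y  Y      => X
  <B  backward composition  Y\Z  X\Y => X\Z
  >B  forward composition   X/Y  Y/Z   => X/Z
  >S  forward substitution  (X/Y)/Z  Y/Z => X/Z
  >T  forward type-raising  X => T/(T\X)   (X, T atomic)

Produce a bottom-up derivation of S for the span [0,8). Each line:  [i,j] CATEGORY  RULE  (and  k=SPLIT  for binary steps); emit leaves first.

[0,8] S   >
  [0,5] S/(S/NP)   <
    [0,4] PP   <
      [0,1] "bone" : N\PP
      [1,4] PP\(N\PP)   <
        [1,3] N   <
          [1,2] "slowly" : N\NP
          [2,3] "ate" : N\(N\NP)
        [3,4] "saw" : (PP\(N\PP))\N
    [4,5] "cat" : (S/(S/NP))\PP
  [5,8] S/NP   >S
    [5,7] (S/PP)/NP   >
      [5,6] "river" : ((S/PP)/NP)/S
      [6,7] "often" : S
    [7,8] "in" : PP/NP

[0,1] N\PP  lex  "bone"
[1,2] N\NP  lex  "slowly"
[2,3] N\(N\NP)  lex  "ate"
[1,3] N  <  k=2
[3,4] (PP\(N\PP))\N  lex  "saw"
[1,4] PP\(N\PP)  <  k=3
[0,4] PP  <  k=1
[4,5] (S/(S/NP))\PP  lex  "cat"
[0,5] S/(S/NP)  <  k=4
[5,6] ((S/PP)/NP)/S  lex  "river"
[6,7] S  lex  "often"
[5,7] (S/PP)/NP  >  k=6
[7,8] PP/NP  lex  "in"
[5,8] S/NP  >S  k=7
[0,8] S  >  k=5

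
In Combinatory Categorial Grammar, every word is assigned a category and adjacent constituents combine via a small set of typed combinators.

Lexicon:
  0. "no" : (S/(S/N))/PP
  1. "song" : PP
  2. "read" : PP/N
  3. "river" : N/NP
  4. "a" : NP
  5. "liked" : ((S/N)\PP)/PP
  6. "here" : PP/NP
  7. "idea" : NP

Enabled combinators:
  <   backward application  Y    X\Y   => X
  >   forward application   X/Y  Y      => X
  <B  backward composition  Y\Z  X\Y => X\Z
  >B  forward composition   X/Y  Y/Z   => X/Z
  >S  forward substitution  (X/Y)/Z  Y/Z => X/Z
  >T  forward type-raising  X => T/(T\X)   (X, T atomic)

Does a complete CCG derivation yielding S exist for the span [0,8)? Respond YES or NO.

[0,8] S   >
  [0,2] S/(S/N)   >
    [0,1] "no" : (S/(S/N))/PP
    [1,2] "song" : PP
  [2,8] S/N   <
    [2,5] PP   >
      [2,3] "read" : PP/N
      [3,5] N   >
        [3,4] "river" : N/NP
        [4,5] "a" : NP
    [5,8] (S/N)\PP   >
      [5,6] "liked" : ((S/N)\PP)/PP
      [6,8] PP   >
        [6,7] "here" : PP/NP
        [7,8] "idea" : NP

YES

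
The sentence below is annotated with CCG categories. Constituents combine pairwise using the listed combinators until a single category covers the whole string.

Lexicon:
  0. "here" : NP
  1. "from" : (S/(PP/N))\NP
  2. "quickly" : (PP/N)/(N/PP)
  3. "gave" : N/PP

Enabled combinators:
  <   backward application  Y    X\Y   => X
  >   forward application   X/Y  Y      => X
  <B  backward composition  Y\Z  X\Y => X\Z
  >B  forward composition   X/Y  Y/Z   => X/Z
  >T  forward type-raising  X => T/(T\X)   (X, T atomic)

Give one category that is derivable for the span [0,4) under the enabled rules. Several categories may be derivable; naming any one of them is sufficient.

S

[0,4] S   >
  [0,2] S/(PP/N)   <
    [0,1] "here" : NP
    [1,2] "from" : (S/(PP/N))\NP
  [2,4] PP/N   >
    [2,3] "quickly" : (PP/N)/(N/PP)
    [3,4] "gave" : N/PP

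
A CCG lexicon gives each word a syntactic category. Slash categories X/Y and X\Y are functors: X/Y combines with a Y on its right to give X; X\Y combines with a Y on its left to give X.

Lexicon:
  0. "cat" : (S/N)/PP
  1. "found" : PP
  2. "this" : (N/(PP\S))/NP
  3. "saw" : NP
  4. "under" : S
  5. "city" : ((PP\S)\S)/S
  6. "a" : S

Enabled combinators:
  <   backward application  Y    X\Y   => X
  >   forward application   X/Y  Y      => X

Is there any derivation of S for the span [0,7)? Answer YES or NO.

YES

[0,7] S   >
  [0,2] S/N   >
    [0,1] "cat" : (S/N)/PP
    [1,2] "found" : PP
  [2,7] N   >
    [2,4] N/(PP\S)   >
      [2,3] "this" : (N/(PP\S))/NP
      [3,4] "saw" : NP
    [4,7] PP\S   <
      [4,5] "under" : S
      [5,7] (PP\S)\S   >
        [5,6] "city" : ((PP\S)\S)/S
        [6,7] "a" : S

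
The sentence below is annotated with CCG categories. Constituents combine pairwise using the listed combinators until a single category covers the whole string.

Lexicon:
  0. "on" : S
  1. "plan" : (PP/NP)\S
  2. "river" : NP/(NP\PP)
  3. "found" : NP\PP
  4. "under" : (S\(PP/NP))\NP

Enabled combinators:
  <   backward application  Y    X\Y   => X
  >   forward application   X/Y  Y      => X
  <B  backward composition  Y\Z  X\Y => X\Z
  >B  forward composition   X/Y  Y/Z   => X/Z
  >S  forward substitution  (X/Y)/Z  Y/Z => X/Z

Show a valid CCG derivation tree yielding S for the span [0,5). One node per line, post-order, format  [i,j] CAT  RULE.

[0,1] S  lex  "on"
[1,2] (PP/NP)\S  lex  "plan"
[0,2] PP/NP  <  k=1
[2,3] NP/(NP\PP)  lex  "river"
[3,4] NP\PP  lex  "found"
[2,4] NP  >  k=3
[4,5] (S\(PP/NP))\NP  lex  "under"
[2,5] S\(PP/NP)  <  k=4
[0,5] S  <  k=2

[0,5] S   <
  [0,2] PP/NP   <
    [0,1] "on" : S
    [1,2] "plan" : (PP/NP)\S
  [2,5] S\(PP/NP)   <
    [2,4] NP   >
      [2,3] "river" : NP/(NP\PP)
      [3,4] "found" : NP\PP
    [4,5] "under" : (S\(PP/NP))\NP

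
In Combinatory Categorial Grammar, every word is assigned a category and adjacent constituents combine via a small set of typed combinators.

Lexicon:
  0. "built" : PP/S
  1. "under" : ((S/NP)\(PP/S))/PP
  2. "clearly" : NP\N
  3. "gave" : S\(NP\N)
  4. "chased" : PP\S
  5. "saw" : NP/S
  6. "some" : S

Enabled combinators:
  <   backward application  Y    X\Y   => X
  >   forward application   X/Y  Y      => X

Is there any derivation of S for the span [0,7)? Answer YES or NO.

[0,7] S   >
  [0,5] S/NP   <
    [0,1] "built" : PP/S
    [1,5] (S/NP)\(PP/S)   >
      [1,2] "under" : ((S/NP)\(PP/S))/PP
      [2,5] PP   <
        [2,4] S   <
          [2,3] "clearly" : NP\N
          [3,4] "gave" : S\(NP\N)
        [4,5] "chased" : PP\S
  [5,7] NP   >
    [5,6] "saw" : NP/S
    [6,7] "some" : S

YES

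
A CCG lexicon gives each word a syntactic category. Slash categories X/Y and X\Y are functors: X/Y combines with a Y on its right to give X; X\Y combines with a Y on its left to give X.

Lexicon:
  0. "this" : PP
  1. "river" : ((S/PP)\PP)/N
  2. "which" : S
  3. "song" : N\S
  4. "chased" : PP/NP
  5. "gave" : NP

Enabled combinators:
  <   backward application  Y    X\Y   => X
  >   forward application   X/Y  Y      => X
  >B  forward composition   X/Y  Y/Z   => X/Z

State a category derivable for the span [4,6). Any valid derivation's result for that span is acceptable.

PP

[0,6] S   >
  [0,4] S/PP   <
    [0,1] "this" : PP
    [1,4] (S/PP)\PP   >
      [1,2] "river" : ((S/PP)\PP)/N
      [2,4] N   <
        [2,3] "which" : S
        [3,4] "song" : N\S
  [4,6] PP   >
    [4,5] "chased" : PP/NP
    [5,6] "gave" : NP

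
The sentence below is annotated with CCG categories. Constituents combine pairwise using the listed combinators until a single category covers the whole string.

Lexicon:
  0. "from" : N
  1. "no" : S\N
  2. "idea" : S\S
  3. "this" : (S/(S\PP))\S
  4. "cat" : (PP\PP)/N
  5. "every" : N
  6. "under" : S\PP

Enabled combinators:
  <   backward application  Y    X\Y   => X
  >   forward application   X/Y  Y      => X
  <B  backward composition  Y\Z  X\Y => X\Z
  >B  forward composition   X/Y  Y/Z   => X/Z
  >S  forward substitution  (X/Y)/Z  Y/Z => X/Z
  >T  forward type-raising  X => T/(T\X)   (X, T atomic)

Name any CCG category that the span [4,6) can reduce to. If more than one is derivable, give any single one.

PP\PP

[0,7] S   >
  [0,4] S/(S\PP)   <
    [0,3] S   <
      [0,1] "from" : N
      [1,3] S\N   <B
        [1,2] "no" : S\N
        [2,3] "idea" : S\S
    [3,4] "this" : (S/(S\PP))\S
  [4,7] S\PP   <B
    [4,6] PP\PP   >
      [4,5] "cat" : (PP\PP)/N
      [5,6] "every" : N
    [6,7] "under" : S\PP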